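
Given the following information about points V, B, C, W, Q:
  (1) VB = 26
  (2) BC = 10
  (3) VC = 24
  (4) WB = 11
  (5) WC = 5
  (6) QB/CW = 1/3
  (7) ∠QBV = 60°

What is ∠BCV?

Step 1: By the inverse law of cosines on triangle BCV: cos(∠BCV) = (10² + 24² − 26²) / (2·10·24) = 0/480 = 0, so ∠BCV = 90°.

Therefore, the measure of angle ∠BCV = 90°.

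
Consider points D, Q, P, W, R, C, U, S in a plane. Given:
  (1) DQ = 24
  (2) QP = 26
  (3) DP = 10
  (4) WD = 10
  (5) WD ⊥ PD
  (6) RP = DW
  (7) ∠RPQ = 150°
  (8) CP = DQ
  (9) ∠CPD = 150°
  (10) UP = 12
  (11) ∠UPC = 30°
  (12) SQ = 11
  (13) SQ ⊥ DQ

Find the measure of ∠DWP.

Step 1: By the law of cosines on triangle WDP: WP² = 10² + 10² − 2·10·10·cos(90°) = 200, so WP = 10·√2.
Step 2: By the inverse law of cosines on triangle DWP: cos(∠DWP) = (10² + (10·√2)² − 10²) / (2·10·10·√2) = 200/282.84 = 0.7071, so ∠DWP = 45°.

Therefore, the measure of angle ∠DWP = 45°.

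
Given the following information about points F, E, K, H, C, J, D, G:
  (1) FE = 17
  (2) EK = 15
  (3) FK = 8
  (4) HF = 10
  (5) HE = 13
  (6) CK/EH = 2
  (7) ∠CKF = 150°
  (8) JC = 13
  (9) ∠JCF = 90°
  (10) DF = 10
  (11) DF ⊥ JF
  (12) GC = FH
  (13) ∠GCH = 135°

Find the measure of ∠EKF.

Step 1: By the inverse law of cosines on triangle EKF: cos(∠EKF) = (15² + 8² − 17²) / (2·15·8) = 0/240 = 0, so ∠EKF = 90°.

Therefore, the measure of angle ∠EKF = 90°.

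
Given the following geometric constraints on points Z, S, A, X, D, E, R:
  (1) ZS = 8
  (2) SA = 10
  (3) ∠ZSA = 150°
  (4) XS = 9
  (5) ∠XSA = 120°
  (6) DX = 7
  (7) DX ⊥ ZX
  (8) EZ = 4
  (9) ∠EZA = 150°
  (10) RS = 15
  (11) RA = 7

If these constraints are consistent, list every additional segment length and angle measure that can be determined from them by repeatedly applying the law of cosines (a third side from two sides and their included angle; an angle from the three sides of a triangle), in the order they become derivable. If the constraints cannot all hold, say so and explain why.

The constraints are consistent. Derivable facts, in order:
After 1 step:
- AX ≈ 16.46
- ZA ≈ 17.39
- ∠ARS = 34.05°
- ∠ASR = 23.07°
- ∠RAS = 122.88°
After 2 steps:
- AE ≈ 20.95
- ∠AXS = 31.74°
- ∠AZS = 16.71°
- ∠SAX = 28.26°
- ∠SAZ = 13.29°
After 3 steps:
- ∠AEZ = 24.52°
- ∠EAZ = 5.48°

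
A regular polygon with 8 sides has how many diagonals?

Total line segments between 8 vertices = C(8,2) = 28.
Subtract the 8 sides: 28 - 8 = 20 diagonals.

20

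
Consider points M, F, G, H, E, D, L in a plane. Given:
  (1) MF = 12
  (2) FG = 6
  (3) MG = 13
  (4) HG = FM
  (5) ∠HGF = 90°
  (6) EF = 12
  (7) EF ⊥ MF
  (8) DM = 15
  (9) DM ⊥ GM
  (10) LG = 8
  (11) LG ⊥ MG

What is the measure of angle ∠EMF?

Step 1: By the law of cosines on triangle MFE: ME² = 12² + 12² − 2·12·12·cos(90°) = 288, so ME = 12·√2.
Step 2: By the inverse law of cosines on triangle EMF: cos(∠EMF) = ((12·√2)² + 12² − 12²) / (2·12·√2·12) = 288/407.29 = 0.7071, so ∠EMF = 45°.

Therefore, the measure of angle ∠EMF = 45°.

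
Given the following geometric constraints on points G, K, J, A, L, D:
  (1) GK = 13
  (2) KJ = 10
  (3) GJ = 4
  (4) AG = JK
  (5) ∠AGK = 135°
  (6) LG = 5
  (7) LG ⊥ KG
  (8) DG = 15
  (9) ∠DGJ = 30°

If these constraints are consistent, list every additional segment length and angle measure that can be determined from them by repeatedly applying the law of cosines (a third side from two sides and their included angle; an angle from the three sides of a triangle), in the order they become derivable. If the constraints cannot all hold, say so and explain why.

The constraints are consistent. Derivable facts, in order:
After 1 step:
- JD ≈ 11.71
- KA ≈ 21.28
- KL = √194
- ∠GJK = 131.49°
- ∠GKJ = 13.33°
- ∠JGK = 35.18°
After 2 steps:
- ∠AKG = 19.41°
- ∠DJG = 140.16°
- ∠GAK = 25.59°
- ∠GDJ = 9.84°
- ∠GKL = 21.04°
- ∠GLK = 68.96°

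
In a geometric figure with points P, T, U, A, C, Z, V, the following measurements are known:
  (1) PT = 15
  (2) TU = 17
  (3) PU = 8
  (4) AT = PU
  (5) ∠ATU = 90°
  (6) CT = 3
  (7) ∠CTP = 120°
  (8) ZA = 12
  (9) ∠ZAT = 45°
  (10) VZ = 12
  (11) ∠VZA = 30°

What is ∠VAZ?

Step 1: By the law of cosines on triangle AZV: AV² = 12² + 12² − 2·12·12·cos(30°) = 38.58, so AV ≈ 6.21.
Step 2: By the inverse law of cosines on triangle VAZ: cos(∠VAZ) = (6.21² + 12² − 12²) / (2·6.21·12) = 38.58/149.08 = 0.2588, so ∠VAZ = 75°.

Therefore, the measure of angle ∠VAZ = 75°.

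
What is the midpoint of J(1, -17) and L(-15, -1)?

M = ((x₁ + x₂)/2, (y₁ + y₂)/2)
= ((1 + -15)/2, (-17 + -1)/2)
= (-14/2, -18/2) = (-7, -9)

(-7, -9)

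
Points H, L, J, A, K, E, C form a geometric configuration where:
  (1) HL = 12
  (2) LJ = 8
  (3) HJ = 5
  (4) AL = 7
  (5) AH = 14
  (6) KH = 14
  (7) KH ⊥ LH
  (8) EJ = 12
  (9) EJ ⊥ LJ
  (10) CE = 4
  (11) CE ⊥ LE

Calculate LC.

Step 1: By the law of cosines on triangle LJE: LE² = 8² + 12² − 2·8·12·cos(90°) = 208, so LE = 4·√13.
Step 2: By the law of cosines on triangle LEC: LC² = (4·√13)² + 4² − 2·4·√13·4·cos(90°) = 224, so LC = 4·√14.

Therefore, the length of LC = 4·√14.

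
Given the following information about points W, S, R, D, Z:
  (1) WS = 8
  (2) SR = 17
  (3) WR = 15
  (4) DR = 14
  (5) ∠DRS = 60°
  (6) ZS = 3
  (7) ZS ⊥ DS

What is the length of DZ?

Step 1: By the law of cosines on triangle DRS: DS² = 14² + 17² − 2·14·17·cos(60°) = 247, so DS ≈ 15.72.
Step 2: By the law of cosines on triangle DSZ: DZ² = 15.72² + 3² − 2·15.72·3·cos(90°) = 256, so DZ = 16.

Therefore, the length of DZ = 16.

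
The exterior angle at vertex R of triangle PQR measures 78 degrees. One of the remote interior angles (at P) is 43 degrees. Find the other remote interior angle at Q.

angle Q = 78 - 43 = 35 degrees (exterior angle theorem).

35 degrees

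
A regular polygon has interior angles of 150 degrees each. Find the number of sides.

The exterior angle is the supplement of the interior angle: 180 - 150 = 30 degrees.
Since the exterior angles of any convex polygon sum to 360 degrees, the number of sides is 360 / 30 = 12.

12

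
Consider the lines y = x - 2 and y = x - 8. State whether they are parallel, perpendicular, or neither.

Slope of line 1: m1 = 1
Slope of line 2: m2 = 1
Two lines are parallel if and only if they have equal slopes (or both are vertical).
Here m1 = m2 = 1, confirming the lines are parallel.

Parallel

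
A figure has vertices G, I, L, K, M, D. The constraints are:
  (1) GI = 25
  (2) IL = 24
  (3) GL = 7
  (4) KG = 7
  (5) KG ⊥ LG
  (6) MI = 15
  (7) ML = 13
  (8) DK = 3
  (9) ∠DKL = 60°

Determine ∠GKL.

Step 1: By the law of cosines on triangle KGL: KL² = 7² + 7² − 2·7·7·cos(90°) = 98, so KL = 7·√2.
Step 2: By the inverse law of cosines on triangle GKL: cos(∠GKL) = (7² + (7·√2)² − 7²) / (2·7·7·√2) = 98/138.59 = 0.7071, so ∠GKL = 45°.

Therefore, the measure of angle ∠GKL = 45°.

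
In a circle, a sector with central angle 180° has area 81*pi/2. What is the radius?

The sector covers 180°/360° = 1/2 of the full circle.
Full circle area = 81*pi/2 / 1/2 = 81*pi.
Since full area = πr², we get r² = 81*pi/π = 81, so r = 9.

9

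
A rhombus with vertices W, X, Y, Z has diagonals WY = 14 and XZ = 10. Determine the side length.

Half-diagonals are 7 and 5. side = sqrt(7^2 + 5^2) = sqrt(74)

sqrt(74)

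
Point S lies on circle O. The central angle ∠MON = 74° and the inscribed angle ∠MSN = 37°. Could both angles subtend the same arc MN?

By the inscribed angle theorem, if both angles subtend the same arc, the inscribed angle must be half the central angle.
Half of 74° = 37°, which equals the given inscribed angle of 37°.
Therefore, yes, they correspond to the same arc.

Yes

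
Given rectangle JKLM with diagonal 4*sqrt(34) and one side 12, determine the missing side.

Using the Pythagorean theorem: d^2 = a^2 + b^2
b^2 = d^2 - a^2
b^2 = 544 - 144
b^2 = 400
b = sqrt(400) = 20

20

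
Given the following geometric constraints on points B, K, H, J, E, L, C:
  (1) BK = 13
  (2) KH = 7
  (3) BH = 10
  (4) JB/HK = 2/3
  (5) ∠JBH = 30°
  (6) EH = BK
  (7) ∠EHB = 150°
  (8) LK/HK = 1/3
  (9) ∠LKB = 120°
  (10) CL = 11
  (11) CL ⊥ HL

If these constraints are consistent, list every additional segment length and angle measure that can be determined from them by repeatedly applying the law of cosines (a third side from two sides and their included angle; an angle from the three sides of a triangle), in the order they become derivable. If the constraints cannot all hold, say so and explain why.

The constraints are consistent. Derivable facts, in order:
After 1 step:
- BE ≈ 22.23
- BL ≈ 14.31
- HJ ≈ 6.4
- ∠BHK = 98.21°
- ∠BKH = 49.58°
- ∠HBK = 32.2°
After 2 steps:
- ∠BEH = 13°
- ∠BHJ = 21.39°
- ∠BJH = 128.61°
- ∠BLK = 51.88°
- ∠EBH = 17°
- ∠KBL = 8.12°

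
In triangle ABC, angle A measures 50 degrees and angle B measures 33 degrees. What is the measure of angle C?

The interior angles sum to 180°: angle C = 180 - 50 - 33 = 97°.
The triangle is obtuse (angles 50°, 33°, 97°).

97 degrees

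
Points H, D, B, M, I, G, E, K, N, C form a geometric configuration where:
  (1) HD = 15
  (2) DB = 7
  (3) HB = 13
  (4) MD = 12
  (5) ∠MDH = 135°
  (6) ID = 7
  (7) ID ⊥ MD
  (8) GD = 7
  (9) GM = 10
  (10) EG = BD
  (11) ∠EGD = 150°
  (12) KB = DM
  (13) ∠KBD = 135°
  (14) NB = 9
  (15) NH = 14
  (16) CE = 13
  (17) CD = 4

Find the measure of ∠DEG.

From the given relations: EG = BD = 7.
Step 1: By the law of cosines on triangle EGD: ED² = 7² + 7² − 2·7·7·cos(150°) = 182.87, so ED ≈ 13.52.
Step 2: By the inverse law of cosines on triangle DEG: cos(∠DEG) = (13.52² + 7² − 7²) / (2·13.52·7) = 182.87/189.32 = 0.9659, so ∠DEG = 15°.

Therefore, the measure of angle ∠DEG = 15°.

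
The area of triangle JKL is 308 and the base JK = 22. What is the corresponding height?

Area = (1/2) * base * height
height = 2 * Area / base
height = 2 * 308 / 22
height = 616 / 22
height = 28

28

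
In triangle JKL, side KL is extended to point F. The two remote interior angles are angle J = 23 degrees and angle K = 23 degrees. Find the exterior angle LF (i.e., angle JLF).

Exterior angle = 23 + 23 = 46 degrees (exterior angle theorem).

46 degrees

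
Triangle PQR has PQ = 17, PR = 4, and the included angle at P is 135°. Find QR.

Law of cosines: QR^2 = 17^2 + 4^2 - 2(17)(4)cos(135°) = 68*sqrt(2) + 305, so QR = sqrt(68*sqrt(2) + 305).

sqrt(68*sqrt(2) + 305)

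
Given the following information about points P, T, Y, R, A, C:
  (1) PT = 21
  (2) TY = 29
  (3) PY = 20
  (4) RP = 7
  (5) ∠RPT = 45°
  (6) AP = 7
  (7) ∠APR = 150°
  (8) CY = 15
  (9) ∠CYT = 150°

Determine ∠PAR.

Step 1: By the law of cosines on triangle APR: AR² = 7² + 7² − 2·7·7·cos(150°) = 182.87, so AR ≈ 13.52.
Step 2: By the inverse law of cosines on triangle PAR: cos(∠PAR) = (7² + 13.52² − 7²) / (2·7·13.52) = 182.87/189.32 = 0.9659, so ∠PAR = 15°.

Therefore, the measure of angle ∠PAR = 15°.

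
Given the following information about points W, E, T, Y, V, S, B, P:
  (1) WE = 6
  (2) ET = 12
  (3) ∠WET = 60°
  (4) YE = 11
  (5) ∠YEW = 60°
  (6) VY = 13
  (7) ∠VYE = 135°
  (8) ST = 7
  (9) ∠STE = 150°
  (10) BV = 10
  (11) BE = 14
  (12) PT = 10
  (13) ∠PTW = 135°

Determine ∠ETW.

Step 1: By the law of cosines on triangle TEW: TW² = 12² + 6² − 2·12·6·cos(60°) = 108, so TW = 6·√3.
Step 2: By the inverse law of cosines on triangle ETW: cos(∠ETW) = (12² + (6·√3)² − 6²) / (2·12·6·√3) = 216/249.42 = 0.866, so ∠ETW = 30°.

Therefore, the measure of angle ∠ETW = 30°.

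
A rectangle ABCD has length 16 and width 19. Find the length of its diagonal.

d = sqrt(16^2 + 19^2) = sqrt(617)

sqrt(617)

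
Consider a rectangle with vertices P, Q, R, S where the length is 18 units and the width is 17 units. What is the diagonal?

A rectangle's diagonal splits it into two right triangles, with the diagonal as the hypotenuse.
By the Pythagorean theorem, d^2 = 18^2 + 17^2 = 613.
Therefore d = sqrt(613).

sqrt(613)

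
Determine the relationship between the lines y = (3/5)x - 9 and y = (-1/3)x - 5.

Slope of line 1: m1 = 3/5
Slope of line 2: m2 = -1/3
m1 != m2 (3/5 != -1/3), so not parallel.
m1 * m2 = (3/5) * (-1/3) = -1/5 != -1, so not perpendicular.
The lines are neither parallel nor perpendicular.

Neither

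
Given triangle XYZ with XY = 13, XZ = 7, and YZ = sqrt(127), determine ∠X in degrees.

cos(X) = (13² + 7² - (sqrt(127))²) / (2 × 13 × 7) = 1/2, so X = arccos(1/2) = 60°.

60°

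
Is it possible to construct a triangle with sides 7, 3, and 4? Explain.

Check the triangle inequality: 3 + 4 = 7 ≤ 7.
Since the sum of two sides does not exceed the third, no triangle can be formed.

No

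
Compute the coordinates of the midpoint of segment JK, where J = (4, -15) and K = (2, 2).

The midpoint is the point halfway along the segment.
Move half the horizontal distance: 4 + (2 - 4)/2 = 4 + -2/2 = 3
Move half the vertical distance: -15 + (2 - -15)/2 = -15 + 17/2 = -13/2
Midpoint = (3, -13/2)

(3, -13/2)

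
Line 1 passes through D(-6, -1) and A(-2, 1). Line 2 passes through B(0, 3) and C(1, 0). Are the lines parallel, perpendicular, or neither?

Slope of line 1: m1 = (1 - -1)/(-2 - -6) = 2/4 = 1/2
Slope of line 2: m2 = (0 - 3)/(1 - 0) = -3/1 = -3
For parallel lines we need equal slopes: 1/2 != -3.
For perpendicular lines we need m1*m2 = -1: (1/2)(-3) = -3/2 != -1.
Since neither condition holds, the lines are neither parallel nor perpendicular.

Neither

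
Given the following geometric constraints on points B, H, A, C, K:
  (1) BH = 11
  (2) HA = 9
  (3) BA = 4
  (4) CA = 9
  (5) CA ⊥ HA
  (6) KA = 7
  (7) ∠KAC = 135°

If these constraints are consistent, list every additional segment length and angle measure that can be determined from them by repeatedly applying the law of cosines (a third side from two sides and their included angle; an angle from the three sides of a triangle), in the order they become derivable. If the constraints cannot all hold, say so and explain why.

The constraints are consistent. Derivable facts, in order:
After 1 step:
- CK ≈ 14.8
- HC = 9·√2
- ∠ABH = 50.48°
- ∠AHB = 20.05°
- ∠BAH = 109.47°
After 2 steps:
- ∠ACH = 45°
- ∠ACK = 19.54°
- ∠AHC = 45°
- ∠AKC = 25.46°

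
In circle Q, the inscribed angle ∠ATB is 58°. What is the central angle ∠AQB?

Central angle = 2 × 58° = 116° (inscribed angle theorem).

116°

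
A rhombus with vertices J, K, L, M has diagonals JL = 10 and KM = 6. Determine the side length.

In a rhombus, the diagonals bisect each other perpendicularly, creating four congruent right triangles.
Each triangle has legs 5 (half of 10) and 3 (half of 6).
The hypotenuse of each right triangle is a side of the rhombus:
side = sqrt(5^2 + 3^2) = sqrt(34)

sqrt(34)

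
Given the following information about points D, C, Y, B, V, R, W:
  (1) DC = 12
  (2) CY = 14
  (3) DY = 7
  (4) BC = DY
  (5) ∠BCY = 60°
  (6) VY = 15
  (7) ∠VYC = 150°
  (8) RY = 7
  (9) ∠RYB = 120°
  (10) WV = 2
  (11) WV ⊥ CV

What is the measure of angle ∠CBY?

From the given relations: BC = DY = 7.
Step 1: By the law of cosines on triangle BCY: BY² = 7² + 14² − 2·7·14·cos(60°) = 147, so BY = 7·√3.
Step 2: By the inverse law of cosines on triangle CBY: cos(∠CBY) = (7² + (7·√3)² − 14²) / (2·7·7·√3) = 0/169.74 = 0, so ∠CBY = 90°.

Therefore, the measure of angle ∠CBY = 90°.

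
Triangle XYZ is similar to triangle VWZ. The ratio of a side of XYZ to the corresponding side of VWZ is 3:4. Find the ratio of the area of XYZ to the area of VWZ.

The ratio of areas of similar triangles equals the square of the side ratio.
Side ratio = 3:4
Area ratio = (3/4)^2 = 9/16 = 9:16

9:16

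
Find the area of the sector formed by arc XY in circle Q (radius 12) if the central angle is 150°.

Sector area = πr² × θ/360
= π × 12² × 5/12
= π × 144 × 5/12
= 60*pi

60*pi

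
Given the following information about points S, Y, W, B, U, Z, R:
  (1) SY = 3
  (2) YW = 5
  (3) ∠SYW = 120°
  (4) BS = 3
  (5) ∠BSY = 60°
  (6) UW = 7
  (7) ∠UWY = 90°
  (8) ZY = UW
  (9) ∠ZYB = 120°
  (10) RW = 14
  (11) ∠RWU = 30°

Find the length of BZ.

From the given relations: ZY = UW = 7.
Step 1: By the law of cosines on triangle BSY: BY² = 3² + 3² − 2·3·3·cos(60°) = 9, so BY = 3.
Step 2: By the law of cosines on triangle BYZ: BZ² = 3² + 7² − 2·3·7·cos(120°) = 79, so BZ = √79.

Therefore, the length of BZ = √79.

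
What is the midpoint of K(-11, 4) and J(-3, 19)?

M = ((x₁ + x₂)/2, (y₁ + y₂)/2)
= ((-11 + -3)/2, (4 + 19)/2)
= (-14/2, 23/2) = (-7, 23/2)

(-7, 23/2)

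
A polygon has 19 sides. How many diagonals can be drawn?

The number of diagonals in an n-gon is n(n - 3)/2.
For n = 19: 19(19 - 3)/2 = 19 × 16 / 2 = 152.

152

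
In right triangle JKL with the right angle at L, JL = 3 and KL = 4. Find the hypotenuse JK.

In a right triangle, the square of the hypotenuse equals the sum of the squares of the two legs.
The legs are 3 and 4, so the hypotenuse = sqrt(9 + 16) = sqrt(25) = 5.

5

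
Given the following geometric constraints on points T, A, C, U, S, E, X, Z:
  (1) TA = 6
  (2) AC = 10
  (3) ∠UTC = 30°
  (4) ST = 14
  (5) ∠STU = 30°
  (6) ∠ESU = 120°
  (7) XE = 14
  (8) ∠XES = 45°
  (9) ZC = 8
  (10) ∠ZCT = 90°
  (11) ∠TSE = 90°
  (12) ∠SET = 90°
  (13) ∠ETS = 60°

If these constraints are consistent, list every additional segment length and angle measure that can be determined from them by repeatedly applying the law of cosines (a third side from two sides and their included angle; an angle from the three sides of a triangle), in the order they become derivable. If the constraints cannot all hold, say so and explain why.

These constraints are not satisfiable: (11), (12) and (13) are the three interior angles of triangle TSE, which must sum to 180°, but 90° + 90° + 60° = 240°. No planar figure meets all of them, so nothing further can be derived.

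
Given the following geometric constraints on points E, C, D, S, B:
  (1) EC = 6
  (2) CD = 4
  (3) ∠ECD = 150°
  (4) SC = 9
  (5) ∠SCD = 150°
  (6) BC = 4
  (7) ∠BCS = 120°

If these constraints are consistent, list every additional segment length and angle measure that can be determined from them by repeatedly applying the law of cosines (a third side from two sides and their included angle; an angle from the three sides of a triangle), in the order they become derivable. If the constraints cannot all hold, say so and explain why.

The constraints are consistent. Derivable facts, in order:
After 1 step:
- DS ≈ 12.62
- ED ≈ 9.67
- SB = √133
After 2 steps:
- ∠BSC = 17.48°
- ∠CBS = 42.52°
- ∠CDE = 18.07°
- ∠CDS = 20.88°
- ∠CED = 11.93°
- ∠CSD = 9.12°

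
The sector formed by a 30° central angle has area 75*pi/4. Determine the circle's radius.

r² = 360 × 75*pi/4 / (π × 30) = 225, so r = 15.

15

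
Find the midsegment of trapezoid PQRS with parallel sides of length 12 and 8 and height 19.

midsegment = (12 + 8) / 2 = 20 / 2 = 10

10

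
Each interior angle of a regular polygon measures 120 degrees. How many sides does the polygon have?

Exterior angle = 180 - 120 = 60. n = 360 / 60 = 6.

6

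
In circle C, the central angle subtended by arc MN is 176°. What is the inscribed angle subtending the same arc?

Inscribed angle = 176° / 2 = 88° (inscribed angle theorem).

88°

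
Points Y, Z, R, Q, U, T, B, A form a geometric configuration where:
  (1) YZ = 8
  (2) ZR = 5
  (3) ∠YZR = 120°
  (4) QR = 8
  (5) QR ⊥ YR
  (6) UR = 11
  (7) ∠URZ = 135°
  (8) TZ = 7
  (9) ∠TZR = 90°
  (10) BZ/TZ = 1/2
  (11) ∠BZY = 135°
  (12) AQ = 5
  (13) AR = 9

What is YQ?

Step 1: By the law of cosines on triangle RZY: RY² = 5² + 8² − 2·5·8·cos(120°) = 129, so RY = √129.
Step 2: By the law of cosines on triangle YRQ: YQ² = √129² + 8² − 2·√129·8·cos(90°) = 193, so YQ = √193.

Therefore, the length of YQ = √193.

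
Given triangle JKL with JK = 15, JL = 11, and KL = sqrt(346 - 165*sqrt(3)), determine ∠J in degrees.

By the inverse law of cosines: cos(J) = (JK² + JL² - KL²) / (2 × JK × JL)
cos(J) = (15² + 11² - (sqrt(346 - 165*sqrt(3)))²) / (2 × 15 × 11)
cos(J) = (225 + 121 - (346 - 165*sqrt(3))) / 330
cos(J) = sqrt(3)/2
J = arccos(sqrt(3)/2) = 30°

30°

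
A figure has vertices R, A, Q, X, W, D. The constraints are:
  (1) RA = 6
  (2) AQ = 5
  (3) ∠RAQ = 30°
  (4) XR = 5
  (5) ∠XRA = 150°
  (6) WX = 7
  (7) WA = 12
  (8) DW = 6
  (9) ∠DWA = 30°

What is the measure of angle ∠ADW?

Step 1: By the law of cosines on triangle DWA: DA² = 6² + 12² − 2·6·12·cos(30°) = 55.29, so DA ≈ 7.44.
Step 2: By the inverse law of cosines on triangle ADW: cos(∠ADW) = (7.44² + 6² − 12²) / (2·7.44·6) = -52.71/89.23 = -0.5907, so ∠ADW = 126.21°.

Therefore, the measure of angle ∠ADW = 126.21°.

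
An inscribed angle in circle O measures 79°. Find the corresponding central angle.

By the inscribed angle theorem, the central angle is twice the inscribed angle.
Central angle = 2 × 79° = 158°

158°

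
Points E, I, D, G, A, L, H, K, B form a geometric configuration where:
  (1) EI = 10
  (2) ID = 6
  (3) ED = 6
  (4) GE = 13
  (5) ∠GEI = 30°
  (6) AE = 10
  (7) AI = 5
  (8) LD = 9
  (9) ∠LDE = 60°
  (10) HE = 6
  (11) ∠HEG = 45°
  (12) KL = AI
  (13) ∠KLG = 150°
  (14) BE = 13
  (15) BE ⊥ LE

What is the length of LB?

Step 1: By the law of cosines on triangle LDE: LE² = 9² + 6² − 2·9·6·cos(60°) = 63, so LE = 3·√7.
Step 2: By the law of cosines on triangle LEB: LB² = (3·√7)² + 13² − 2·3·√7·13·cos(90°) = 232, so LB = 2·√58.

Therefore, the length of LB = 2·√58.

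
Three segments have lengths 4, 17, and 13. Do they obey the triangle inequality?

The longest side is 17. The other two sides sum to 4 + 13 = 17.
Since 17 ≤ 17, the two shorter sides cannot reach around to close the triangle.

No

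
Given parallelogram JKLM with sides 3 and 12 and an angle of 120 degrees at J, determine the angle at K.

In a parallelogram, consecutive angles are supplementary (sum to 180°).
angle K = 180 - angle J
angle K = 180 - 120
angle K = 60 degrees

60 degrees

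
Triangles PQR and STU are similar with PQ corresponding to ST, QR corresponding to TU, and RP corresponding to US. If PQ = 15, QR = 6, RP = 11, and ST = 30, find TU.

Similar triangles have proportional sides. Setting up the proportion:
ST / PQ = TU / QR
30 / 15 = TU / 6
TU = 6 * 30 / 15 = 12.

12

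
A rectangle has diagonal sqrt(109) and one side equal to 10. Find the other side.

The diagonal of a rectangle forms a right triangle with the two sides.
Rearranging the Pythagorean theorem: missing side = sqrt(d^2 - known^2).
= sqrt(109 - 100) = sqrt(9) = 3.

3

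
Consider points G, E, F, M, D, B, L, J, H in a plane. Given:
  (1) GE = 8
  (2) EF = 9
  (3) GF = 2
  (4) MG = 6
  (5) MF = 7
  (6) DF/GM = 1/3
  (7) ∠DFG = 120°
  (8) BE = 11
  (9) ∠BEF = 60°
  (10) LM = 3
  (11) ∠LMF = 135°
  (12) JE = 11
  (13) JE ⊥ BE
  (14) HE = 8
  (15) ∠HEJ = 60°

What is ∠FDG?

From the given relations: DF = 1/3·GM = 1/3·6 = 2.
Step 1: By the law of cosines on triangle DFG: DG² = 2² + 2² − 2·2·2·cos(120°) = 12, so DG = 2·√3.
Step 2: By the inverse law of cosines on triangle FDG: cos(∠FDG) = (2² + (2·√3)² − 2²) / (2·2·2·√3) = 12/13.86 = 0.866, so ∠FDG = 30°.

Therefore, the measure of angle ∠FDG = 30°.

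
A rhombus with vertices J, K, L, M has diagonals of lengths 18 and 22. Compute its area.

Area of a rhombus = (d1 * d2) / 2
Area = (18 * 22) / 2
Area = 396 / 2
Area = 198

198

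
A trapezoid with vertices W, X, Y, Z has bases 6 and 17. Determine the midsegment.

The midsegment of a trapezoid = (base1 + base2) / 2
midsegment = (6 + 17) / 2
midsegment = 23 / 2
midsegment = 23/2

23/2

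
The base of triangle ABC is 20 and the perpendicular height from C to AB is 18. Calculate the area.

Area = (1/2) * base * height
Area = (1/2) * 20 * 18
Area = 180

180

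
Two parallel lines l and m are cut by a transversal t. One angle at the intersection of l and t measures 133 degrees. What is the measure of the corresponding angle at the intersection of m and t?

Corresponding angles are equal: 133 degrees.

133 degrees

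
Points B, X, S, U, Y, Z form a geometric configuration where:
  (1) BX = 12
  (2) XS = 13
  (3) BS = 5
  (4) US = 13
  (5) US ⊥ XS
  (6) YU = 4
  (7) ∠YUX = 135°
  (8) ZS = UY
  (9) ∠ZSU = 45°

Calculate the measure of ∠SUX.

Step 1: By the law of cosines on triangle USX: UX² = 13² + 13² − 2·13·13·cos(90°) = 338, so UX = 13·√2.
Step 2: By the inverse law of cosines on triangle SUX: cos(∠SUX) = (13² + (13·√2)² − 13²) / (2·13·13·√2) = 338/478 = 0.7071, so ∠SUX = 45°.

Therefore, the measure of angle ∠SUX = 45°.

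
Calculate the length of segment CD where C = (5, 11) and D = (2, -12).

The horizontal distance is |2 - 5| = 3 and the vertical distance is |-12 - 11| = 23.
By the Pythagorean theorem, d = sqrt(3^2 + 23^2) = sqrt(538).

sqrt(538)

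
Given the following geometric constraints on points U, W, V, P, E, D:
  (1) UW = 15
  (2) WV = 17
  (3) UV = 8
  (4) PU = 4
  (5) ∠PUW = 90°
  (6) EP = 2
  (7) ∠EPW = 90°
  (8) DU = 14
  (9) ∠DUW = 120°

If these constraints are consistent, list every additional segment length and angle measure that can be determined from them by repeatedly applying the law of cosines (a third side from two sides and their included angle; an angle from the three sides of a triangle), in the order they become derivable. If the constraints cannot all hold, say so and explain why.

The constraints are consistent. Derivable facts, in order:
After 1 step:
- WD ≈ 25.12
- WP ≈ 15.52
- ∠UVW = 61.93°
- ∠UWV = 28.07°
- ∠VUW = 90°
After 2 steps:
- WE = 7·√5
- ∠DWU = 28.86°
- ∠PWU = 14.93°
- ∠UDW = 31.14°
- ∠UPW = 75.07°
After 3 steps:
- ∠EWP = 7.34°
- ∠PEW = 82.66°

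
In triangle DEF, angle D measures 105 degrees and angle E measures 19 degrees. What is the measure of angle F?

angle F = 180 - 105 - 19 = 56 degrees.

56 degrees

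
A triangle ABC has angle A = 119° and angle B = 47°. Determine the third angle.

Let angle C = x. Then 119 + 47 + x = 180.
x = 180 - 166 = 14 degrees.

14 degrees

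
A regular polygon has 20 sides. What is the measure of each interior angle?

Each interior angle of a regular n-gon is (n - 2) * 180 / n.
For n = 20: (20 - 2) * 180 / 20 = 3240/20 = 162 degrees.

162 degrees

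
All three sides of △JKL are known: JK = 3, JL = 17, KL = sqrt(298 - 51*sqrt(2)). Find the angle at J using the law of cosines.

By the inverse law of cosines: cos(J) = (JK² + JL² - KL²) / (2 × JK × JL)
cos(J) = (3² + 17² - (sqrt(298 - 51*sqrt(2)))²) / (2 × 3 × 17)
cos(J) = (9 + 289 - (298 - 51*sqrt(2))) / 102
cos(J) = sqrt(2)/2
J = arccos(sqrt(2)/2) = 45°

45°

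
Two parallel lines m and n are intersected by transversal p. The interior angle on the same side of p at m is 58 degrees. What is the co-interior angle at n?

Co-interior (same-side interior) angles are between the parallel lines on the same side of the transversal.
Unlike corresponding or alternate interior angles, they are supplementary rather than equal.
So the angle = 180 - 58 = 122 degrees.

122 degrees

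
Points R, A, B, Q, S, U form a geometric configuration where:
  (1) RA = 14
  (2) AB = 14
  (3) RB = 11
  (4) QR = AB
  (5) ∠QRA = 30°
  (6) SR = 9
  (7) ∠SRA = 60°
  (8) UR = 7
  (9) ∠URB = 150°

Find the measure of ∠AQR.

From the given relations: QR = AB = 14.
Step 1: By the law of cosines on triangle QRA: QA² = 14² + 14² − 2·14·14·cos(30°) = 52.52, so QA ≈ 7.25.
Step 2: By the inverse law of cosines on triangle AQR: cos(∠AQR) = (7.25² + 14² − 14²) / (2·7.25·14) = 52.52/202.91 = 0.2588, so ∠AQR = 75°.

Therefore, the measure of angle ∠AQR = 75°.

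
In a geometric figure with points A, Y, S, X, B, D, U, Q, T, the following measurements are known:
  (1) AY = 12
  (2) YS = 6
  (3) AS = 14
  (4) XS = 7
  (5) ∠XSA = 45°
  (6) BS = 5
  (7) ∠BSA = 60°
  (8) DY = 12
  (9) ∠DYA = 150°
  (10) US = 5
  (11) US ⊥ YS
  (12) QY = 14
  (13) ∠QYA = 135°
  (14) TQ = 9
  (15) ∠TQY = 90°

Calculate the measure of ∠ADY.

Step 1: By the law of cosines on triangle DYA: DA² = 12² + 12² − 2·12·12·cos(150°) = 537.42, so DA ≈ 23.18.
Step 2: By the inverse law of cosines on triangle ADY: cos(∠ADY) = (23.18² + 12² − 12²) / (2·23.18·12) = 537.42/556.37 = 0.9659, so ∠ADY = 15°.

Therefore, the measure of angle ∠ADY = 15°.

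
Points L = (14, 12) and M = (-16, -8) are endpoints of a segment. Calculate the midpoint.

The midpoint is the average of the coordinates:
x: (14 + -16)/2 = -1
y: (12 + -8)/2 = 2
Midpoint = (-1, 2)

(-1, 2)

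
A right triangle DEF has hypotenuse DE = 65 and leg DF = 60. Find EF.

Rearranging the Pythagorean theorem to solve for the unknown leg:
leg^2 = hypotenuse^2 - known_leg^2 = 4225 - 3600 = 625
leg = sqrt(625) = 25.

25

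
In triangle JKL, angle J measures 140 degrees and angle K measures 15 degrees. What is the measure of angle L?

By the triangle angle sum property, the three interior angles of any triangle add up to 180°.
We know angle J = 140° and angle K = 15°, so their sum is 155°.
Therefore angle L = 180° - 155° = 25°.

25 degrees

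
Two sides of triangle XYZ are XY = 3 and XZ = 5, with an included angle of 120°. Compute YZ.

Law of cosines: YZ^2 = 3^2 + 5^2 - 2(3)(5)cos(120°) = 49, so YZ = 7.

7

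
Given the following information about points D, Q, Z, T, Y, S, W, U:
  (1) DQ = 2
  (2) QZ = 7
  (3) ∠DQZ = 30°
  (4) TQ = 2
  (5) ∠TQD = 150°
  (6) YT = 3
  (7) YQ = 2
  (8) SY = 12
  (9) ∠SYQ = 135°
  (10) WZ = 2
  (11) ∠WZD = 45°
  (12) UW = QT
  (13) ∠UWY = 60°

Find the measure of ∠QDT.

Step 1: By the law of cosines on triangle DQT: DT² = 2² + 2² − 2·2·2·cos(150°) = 14.93, so DT ≈ 3.86.
Step 2: By the inverse law of cosines on triangle QDT: cos(∠QDT) = (2² + 3.86² − 2²) / (2·2·3.86) = 14.93/15.45 = 0.9659, so ∠QDT = 15°.

Therefore, the measure of angle ∠QDT = 15°.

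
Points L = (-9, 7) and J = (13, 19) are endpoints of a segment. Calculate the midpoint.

The midpoint is the point halfway along the segment.
Move half the horizontal distance: -9 + (13 - -9)/2 = -9 + 22/2 = 2
Move half the vertical distance: 7 + (19 - 7)/2 = 7 + 12/2 = 13
Midpoint = (2, 13)

(2, 13)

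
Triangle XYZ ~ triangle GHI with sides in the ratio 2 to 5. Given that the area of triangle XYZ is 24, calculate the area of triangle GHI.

Area ratio = (2/5)^2 = 4/25. Area of GHI = 24 * 25/4 = 150.

150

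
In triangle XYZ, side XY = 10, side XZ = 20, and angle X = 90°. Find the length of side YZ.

The included angle is 90°, so the triangle is right-angled at X. The opposite side YZ is the hypotenuse.
By the Pythagorean theorem: YZ = sqrt(10^2 + 20^2) = sqrt(500) = 10*sqrt(5).

10*sqrt(5)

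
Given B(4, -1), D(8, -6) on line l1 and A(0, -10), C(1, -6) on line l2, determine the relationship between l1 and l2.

Slope of line 1: m1 = (-6 - -1)/(8 - 4) = -5/4 = -5/4
Slope of line 2: m2 = (-6 - -10)/(1 - 0) = 4/1 = 4
For parallel lines we need equal slopes: -5/4 != 4.
For perpendicular lines we need m1*m2 = -1: (-5/4)(4) = -5 != -1.
Since neither condition holds, the lines are neither parallel nor perpendicular.

Neither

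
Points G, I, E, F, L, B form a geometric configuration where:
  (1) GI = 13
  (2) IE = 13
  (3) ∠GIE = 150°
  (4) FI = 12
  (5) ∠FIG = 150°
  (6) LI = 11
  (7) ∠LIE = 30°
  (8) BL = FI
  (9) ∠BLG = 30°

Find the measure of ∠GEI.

Step 1: By the law of cosines on triangle EIG: EG² = 13² + 13² − 2·13·13·cos(150°) = 630.72, so EG ≈ 25.11.
Step 2: By the inverse law of cosines on triangle GEI: cos(∠GEI) = (25.11² + 13² − 13²) / (2·25.11·13) = 630.72/652.97 = 0.9659, so ∠GEI = 15°.

Therefore, the measure of angle ∠GEI = 15°.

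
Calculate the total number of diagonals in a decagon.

Each of the 10 vertices connects to 7 non-adjacent vertices via diagonals.
Total connections = 10 × 7 = 70, but each diagonal is counted twice.
Number of diagonals = 70 / 2 = 35.

35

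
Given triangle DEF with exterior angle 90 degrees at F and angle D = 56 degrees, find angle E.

The exterior angle theorem states that an exterior angle equals the sum of the two non-adjacent interior angles.
So 90 = 56 + angle E, which gives angle E = 90 - 56 = 34 degrees.

34 degrees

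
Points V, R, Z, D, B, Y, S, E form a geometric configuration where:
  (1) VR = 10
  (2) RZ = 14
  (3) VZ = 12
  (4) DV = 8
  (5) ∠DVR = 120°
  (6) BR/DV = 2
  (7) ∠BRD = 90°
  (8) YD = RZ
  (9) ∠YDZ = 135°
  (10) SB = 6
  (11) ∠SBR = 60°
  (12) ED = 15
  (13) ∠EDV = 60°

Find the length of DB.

From the given relations: BR = 2·DV = 2·8 = 16.
Step 1: By the law of cosines on triangle DVR: DR² = 8² + 10² − 2·8·10·cos(120°) = 244, so DR = 2·√61.
Step 2: By the law of cosines on triangle DRB: DB² = (2·√61)² + 16² − 2·2·√61·16·cos(90°) = 500, so DB = 10·√5.

Therefore, the length of DB = 10·√5.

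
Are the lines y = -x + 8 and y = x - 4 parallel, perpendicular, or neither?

Slope of line 1: m1 = -1
Slope of line 2: m2 = 1
m1 * m2 = -1, so perpendicular.

Perpendicular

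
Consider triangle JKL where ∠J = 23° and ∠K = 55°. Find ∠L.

angle L = 180 - 23 - 55 = 102 degrees.

102 degrees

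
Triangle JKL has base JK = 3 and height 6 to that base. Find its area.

Area = (1/2)(3)(6) = 9

9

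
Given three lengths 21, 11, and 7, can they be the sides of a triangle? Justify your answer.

No.
The triangle inequality is violated: 11 + 7 = 18 ≤ 21.
These lengths cannot form a triangle.

No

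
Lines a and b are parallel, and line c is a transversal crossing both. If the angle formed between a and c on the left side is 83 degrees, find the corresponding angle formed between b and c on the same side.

Corresponding angles are equal: 83 degrees.

83 degrees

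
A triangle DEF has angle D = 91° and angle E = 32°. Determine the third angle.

Let angle F = x. Then 91 + 32 + x = 180.
x = 180 - 123 = 57 degrees.

57 degrees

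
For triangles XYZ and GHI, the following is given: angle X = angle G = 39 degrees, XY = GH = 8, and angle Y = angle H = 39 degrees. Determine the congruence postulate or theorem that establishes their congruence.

The given information matches ASA: Two pairs of corresponding angles and the included side are equal (Angle-Side-Angle).

ASA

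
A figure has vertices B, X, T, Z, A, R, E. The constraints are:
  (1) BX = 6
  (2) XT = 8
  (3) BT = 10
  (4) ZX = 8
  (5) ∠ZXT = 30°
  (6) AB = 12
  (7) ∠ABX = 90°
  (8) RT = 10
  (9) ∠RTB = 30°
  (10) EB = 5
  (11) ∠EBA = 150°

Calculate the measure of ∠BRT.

Step 1: By the law of cosines on triangle RTB: RB² = 10² + 10² − 2·10·10·cos(30°) = 26.79, so RB ≈ 5.18.
Step 2: By the inverse law of cosines on triangle BRT: cos(∠BRT) = (5.18² + 10² − 10²) / (2·5.18·10) = 26.79/103.53 = 0.2588, so ∠BRT = 75°.

Therefore, the measure of angle ∠BRT = 75°.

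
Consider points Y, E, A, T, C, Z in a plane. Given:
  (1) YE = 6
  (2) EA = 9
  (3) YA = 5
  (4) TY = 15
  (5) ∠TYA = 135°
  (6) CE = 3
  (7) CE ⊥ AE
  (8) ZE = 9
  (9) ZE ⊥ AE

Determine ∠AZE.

Step 1: By the law of cosines on triangle ZEA: ZA² = 9² + 9² − 2·9·9·cos(90°) = 162, so ZA = 9·√2.
Step 2: By the inverse law of cosines on triangle AZE: cos(∠AZE) = ((9·√2)² + 9² − 9²) / (2·9·√2·9) = 162/229.1 = 0.7071, so ∠AZE = 45°.

Therefore, the measure of angle ∠AZE = 45°.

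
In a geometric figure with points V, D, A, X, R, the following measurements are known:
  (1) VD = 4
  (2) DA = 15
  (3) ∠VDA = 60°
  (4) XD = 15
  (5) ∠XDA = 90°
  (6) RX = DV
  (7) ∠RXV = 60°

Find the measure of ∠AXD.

Step 1: By the law of cosines on triangle XDA: XA² = 15² + 15² − 2·15·15·cos(90°) = 450, so XA = 15·√2.
Step 2: By the inverse law of cosines on triangle AXD: cos(∠AXD) = ((15·√2)² + 15² − 15²) / (2·15·√2·15) = 450/636.4 = 0.7071, so ∠AXD = 45°.

Therefore, the measure of angle ∠AXD = 45°.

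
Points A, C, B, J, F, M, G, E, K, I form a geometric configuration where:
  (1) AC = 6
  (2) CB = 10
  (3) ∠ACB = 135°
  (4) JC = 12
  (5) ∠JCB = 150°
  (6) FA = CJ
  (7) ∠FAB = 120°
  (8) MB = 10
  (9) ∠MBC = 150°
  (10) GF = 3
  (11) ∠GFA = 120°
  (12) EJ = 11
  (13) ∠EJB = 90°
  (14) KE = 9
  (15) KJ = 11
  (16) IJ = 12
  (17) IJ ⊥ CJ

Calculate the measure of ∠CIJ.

Step 1: By the law of cosines on triangle IJC: IC² = 12² + 12² − 2·12·12·cos(90°) = 288, so IC = 12·√2.
Step 2: By the inverse law of cosines on triangle CIJ: cos(∠CIJ) = ((12·√2)² + 12² − 12²) / (2·12·√2·12) = 288/407.29 = 0.7071, so ∠CIJ = 45°.

Therefore, the measure of angle ∠CIJ = 45°.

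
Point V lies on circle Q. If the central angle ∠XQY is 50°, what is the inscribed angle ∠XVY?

Inscribed angle = 50° / 2 = 25° (inscribed angle theorem).

25°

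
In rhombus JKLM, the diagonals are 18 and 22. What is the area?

The diagonals of a rhombus divide it into four right triangles.
Each triangle has legs 18/ 2 = 9 and 22/2 = 11, so each has area (1/2)*9*11 = 99/2.
Four such triangles give total area = (d1 * d2) / 2 = 198.

198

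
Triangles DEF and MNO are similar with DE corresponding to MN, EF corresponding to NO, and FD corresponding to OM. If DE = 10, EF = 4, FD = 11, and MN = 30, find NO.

Since the triangles are similar, the ratio of corresponding sides is constant.
Scale factor k = MN / DE = 30 / 10 = 3
NO = k * EF = 3 * 4 = 12

12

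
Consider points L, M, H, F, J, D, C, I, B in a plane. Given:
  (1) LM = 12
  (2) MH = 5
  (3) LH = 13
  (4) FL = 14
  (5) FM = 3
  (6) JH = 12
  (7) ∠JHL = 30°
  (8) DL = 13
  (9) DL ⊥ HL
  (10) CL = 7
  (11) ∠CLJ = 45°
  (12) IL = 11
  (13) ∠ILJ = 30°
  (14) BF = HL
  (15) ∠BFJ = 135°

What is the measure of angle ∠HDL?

Step 1: By the law of cosines on triangle DLH: DH² = 13² + 13² − 2·13·13·cos(90°) = 338, so DH = 13·√2.
Step 2: By the inverse law of cosines on triangle HDL: cos(∠HDL) = ((13·√2)² + 13² − 13²) / (2·13·√2·13) = 338/478 = 0.7071, so ∠HDL = 45°.

Therefore, the measure of angle ∠HDL = 45°.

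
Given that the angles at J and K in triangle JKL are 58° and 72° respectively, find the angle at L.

Let angle L = x. Then 58 + 72 + x = 180.
x = 180 - 130 = 50 degrees.

50 degrees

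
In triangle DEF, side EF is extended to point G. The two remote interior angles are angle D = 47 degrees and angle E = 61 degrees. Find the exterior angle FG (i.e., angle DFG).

Exterior angle = 47 + 61 = 108 degrees (exterior angle theorem).

108 degrees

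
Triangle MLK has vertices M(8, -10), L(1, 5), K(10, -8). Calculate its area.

The Shoelace formula computes the area from vertex coordinates by summing cross products.
For vertices (8,-10), (1,5), (10,-8):
Signed sum = 8*5 - 1*-10 + 1*-8 - 10*5 + 10*-10 - 8*-8
= 50 + -58 + -36 = -44
Area = (1/2)|-44| = 22.

22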